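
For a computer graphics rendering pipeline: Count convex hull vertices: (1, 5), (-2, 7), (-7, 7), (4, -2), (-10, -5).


Convex hull vertices (CCW): (-10, -5), (4, -2), (1, 5), (-2, 7), (-7, 7)
Count = 5

5


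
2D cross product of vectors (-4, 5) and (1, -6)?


u x v = u_x*v_y - u_y*v_x = (-4)*(-6) - 5*1
= 24 - 5 = 19

19


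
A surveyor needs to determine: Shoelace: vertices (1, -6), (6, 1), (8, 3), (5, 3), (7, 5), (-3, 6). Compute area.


Shoelace sum: (1*1 - 6*(-6)) + (6*3 - 8*1) + (8*3 - 5*3) + (5*5 - 7*3) + (7*6 - (-3)*5) + ((-3)*(-6) - 1*6)
= 129
Area = |129|/2 = 64.5

64.5


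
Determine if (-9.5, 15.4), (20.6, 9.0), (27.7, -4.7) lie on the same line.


Cross product: (20.6-(-9.5))*((-4.7)-15.4) - (9-15.4)*(27.7-(-9.5))
= -366.93

No, not collinear


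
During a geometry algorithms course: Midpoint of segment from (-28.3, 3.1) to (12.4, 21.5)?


M = (((-28.3)+12.4)/2, (3.1+21.5)/2)
= (-7.95, 12.3)

(-7.95, 12.3)


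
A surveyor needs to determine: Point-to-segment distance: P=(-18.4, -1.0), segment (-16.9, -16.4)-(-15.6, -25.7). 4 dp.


Project P onto AB: t = 0 (clamped to [0,1])
Closest point on segment: (-16.9, -16.4)
Distance: 15.4729

15.4729


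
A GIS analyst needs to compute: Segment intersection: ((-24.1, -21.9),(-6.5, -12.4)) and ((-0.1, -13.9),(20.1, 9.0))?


Cross products: d1=388, d2=176.86, d3=-87.2, d4=123.94
d1*d2 < 0 and d3*d4 < 0? no

No, they don't intersect


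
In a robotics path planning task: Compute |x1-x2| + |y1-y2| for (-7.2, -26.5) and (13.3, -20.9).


|(-7.2)-13.3| + |(-26.5)-(-20.9)| = 20.5 + 5.6 = 26.1

26.1


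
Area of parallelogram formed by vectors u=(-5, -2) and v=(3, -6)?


|u x v| = |(-5)*(-6) - (-2)*3|
= |30 - (-6)| = 36

36


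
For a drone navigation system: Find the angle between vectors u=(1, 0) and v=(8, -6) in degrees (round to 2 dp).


u.v = 8, |u| = sqrt(1) = 1, |v| = sqrt(100) = 10
cos(theta) = u.v/(|u||v|) = 8/sqrt(100) = 0.8
theta = acos(0.8) = 36.87 degrees

36.87 degrees


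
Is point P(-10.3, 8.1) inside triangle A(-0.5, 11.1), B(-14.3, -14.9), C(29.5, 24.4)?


Cross products: AB x AP = -213.4, BC x BP = 850.2, CA x CP = -40.34
All same sign? no

No, outside


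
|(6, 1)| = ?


|u| = sqrt(6^2 + 1^2) = sqrt(37) = 6.0828

6.0828


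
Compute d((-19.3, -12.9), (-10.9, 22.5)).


dx=8.4, dy=35.4
d^2 = 8.4^2 + 35.4^2 = 1323.72
d = sqrt(1323.72) = 36.383

36.383


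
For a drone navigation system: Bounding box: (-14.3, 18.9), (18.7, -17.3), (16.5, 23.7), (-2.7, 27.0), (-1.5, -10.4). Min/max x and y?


x range: [-14.3, 18.7]
y range: [-17.3, 27]
Bounding box: (-14.3,-17.3) to (18.7,27)

(-14.3,-17.3) to (18.7,27)


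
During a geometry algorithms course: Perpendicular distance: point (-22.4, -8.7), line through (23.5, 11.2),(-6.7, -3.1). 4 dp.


|cross product| = 55.39
|line direction| = sqrt(1116.53) = 33.4145
Distance = 55.39/sqrt(1116.53) = 1.6577

1.6577


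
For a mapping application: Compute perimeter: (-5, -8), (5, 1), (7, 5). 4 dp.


Sides: (-5, -8)->(5, 1): sqrt(181) = 13.453624, (5, 1)->(7, 5): sqrt(20) = 4.472136, (7, 5)->(-5, -8): sqrt(313) = 17.691806
Sum = 35.617566
Perimeter = 35.6176

35.6176


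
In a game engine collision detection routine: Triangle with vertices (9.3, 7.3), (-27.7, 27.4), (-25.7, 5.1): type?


Side lengths squared: AB^2=1773.01, BC^2=501.29, CA^2=1229.84
Sorted: [501.29, 1229.84, 1773.01]
By sides: Scalene, By angles: Obtuse

Scalene, Obtuse


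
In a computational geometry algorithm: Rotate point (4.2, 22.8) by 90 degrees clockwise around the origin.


90° CW: (x,y) -> (y, -x)
(4.2,22.8) -> (22.8, -4.2)

(22.8, -4.2)


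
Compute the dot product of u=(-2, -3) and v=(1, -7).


u . v = u_x*v_x + u_y*v_y = (-2)*1 + (-3)*(-7)
= (-2) + 21 = 19

19


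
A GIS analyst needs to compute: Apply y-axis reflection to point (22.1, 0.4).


Reflection over y-axis: (x,y) -> (-x,y)
(22.1, 0.4) -> (-22.1, 0.4)

(-22.1, 0.4)


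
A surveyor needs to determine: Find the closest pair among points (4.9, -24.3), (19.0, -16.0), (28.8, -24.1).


d(P0,P1) = 16.3615, d(P0,P2) = 23.9008, d(P1,P2) = 12.7142
Closest: P1 and P2

Closest pair: (19.0, -16.0) and (28.8, -24.1), distance = 12.7142


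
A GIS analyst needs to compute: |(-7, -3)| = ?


|u| = sqrt((-7)^2 + (-3)^2) = sqrt(58) = 7.6158

7.6158


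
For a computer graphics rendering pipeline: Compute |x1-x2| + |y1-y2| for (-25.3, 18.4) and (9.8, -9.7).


|(-25.3)-9.8| + |18.4-(-9.7)| = 35.1 + 28.1 = 63.2

63.2


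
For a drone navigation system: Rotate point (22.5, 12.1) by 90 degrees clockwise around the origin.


90° CW: (x,y) -> (y, -x)
(22.5,12.1) -> (12.1, -22.5)

(12.1, -22.5)


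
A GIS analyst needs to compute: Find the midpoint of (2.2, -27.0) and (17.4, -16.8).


M = ((2.2+17.4)/2, ((-27)+(-16.8))/2)
= (9.8, -21.9)

(9.8, -21.9)


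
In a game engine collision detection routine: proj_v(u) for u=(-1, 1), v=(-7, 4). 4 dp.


u.v = 11, |v| = sqrt(65) = 8.0623
Scalar projection = u.v / |v| = 11 / sqrt(65) = 1.3644

1.3644


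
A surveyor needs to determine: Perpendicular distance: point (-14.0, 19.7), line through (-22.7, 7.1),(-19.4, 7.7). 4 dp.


|cross product| = 36.36
|line direction| = sqrt(11.25) = 3.3541
Distance = 36.36/sqrt(11.25) = 10.8405

10.8405


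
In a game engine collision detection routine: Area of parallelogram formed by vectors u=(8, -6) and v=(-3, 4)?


|u x v| = |8*4 - (-6)*(-3)|
= |32 - 18| = 14

14


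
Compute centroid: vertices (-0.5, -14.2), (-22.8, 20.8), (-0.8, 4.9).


Centroid = ((x_A+x_B+x_C)/3, (y_A+y_B+y_C)/3)
= (((-0.5)+(-22.8)+(-0.8))/3, ((-14.2)+20.8+4.9)/3)
= (-8.0333, 3.8333)

(-8.0333, 3.8333)


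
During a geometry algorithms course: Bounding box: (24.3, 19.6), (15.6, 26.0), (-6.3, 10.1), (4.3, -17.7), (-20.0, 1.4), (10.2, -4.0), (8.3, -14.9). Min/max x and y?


x range: [-20, 24.3]
y range: [-17.7, 26]
Bounding box: (-20,-17.7) to (24.3,26)

(-20,-17.7) to (24.3,26)


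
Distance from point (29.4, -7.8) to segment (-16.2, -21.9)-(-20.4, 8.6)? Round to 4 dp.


Project P onto AB: t = 0.2516 (clamped to [0,1])
Closest point on segment: (-17.2569, -14.2249)
Distance: 47.0972

47.0972


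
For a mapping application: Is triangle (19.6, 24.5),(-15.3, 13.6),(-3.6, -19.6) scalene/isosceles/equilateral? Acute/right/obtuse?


Side lengths squared: AB^2=1336.82, BC^2=1239.13, CA^2=2483.05
Sorted: [1239.13, 1336.82, 2483.05]
By sides: Scalene, By angles: Acute

Scalene, Acute


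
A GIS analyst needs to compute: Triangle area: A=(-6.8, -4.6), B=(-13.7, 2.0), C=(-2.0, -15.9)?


Area = |x_A(y_B-y_C) + x_B(y_C-y_A) + x_C(y_A-y_B)|/2
= |(-121.72) + 154.81 + 13.2|/2
= 46.29/2 = 23.145

23.145


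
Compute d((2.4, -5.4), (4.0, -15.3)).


dx=1.6, dy=-9.9
d^2 = 1.6^2 + (-9.9)^2 = 100.57
d = sqrt(100.57) = 10.0285

10.0285


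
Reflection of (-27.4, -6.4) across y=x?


Reflection over y=x: (x,y) -> (y,x)
(-27.4, -6.4) -> (-6.4, -27.4)

(-6.4, -27.4)


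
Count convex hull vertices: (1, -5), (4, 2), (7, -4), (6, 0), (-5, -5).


Convex hull vertices (CCW): (-5, -5), (1, -5), (7, -4), (6, 0), (4, 2)
Count = 5

5


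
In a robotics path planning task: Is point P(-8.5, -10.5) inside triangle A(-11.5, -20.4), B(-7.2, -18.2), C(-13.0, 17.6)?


Cross products: AB x AP = 35.97, BC x BP = 1.88, CA x CP = 128.85
All same sign? yes

Yes, inside


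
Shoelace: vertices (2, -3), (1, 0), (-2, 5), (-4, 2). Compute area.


Shoelace sum: (2*0 - 1*(-3)) + (1*5 - (-2)*0) + ((-2)*2 - (-4)*5) + ((-4)*(-3) - 2*2)
= 32
Area = |32|/2 = 16

16


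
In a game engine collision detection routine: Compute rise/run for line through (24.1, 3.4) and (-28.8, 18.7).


slope = (y2-y1)/(x2-x1) = (18.7-3.4)/((-28.8)-24.1) = 15.3/(-52.9) = -0.2892

-0.2892


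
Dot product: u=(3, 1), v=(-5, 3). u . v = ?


u . v = u_x*v_x + u_y*v_y = 3*(-5) + 1*3
= (-15) + 3 = -12

-12


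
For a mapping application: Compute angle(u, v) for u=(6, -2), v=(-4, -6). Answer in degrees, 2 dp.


u.v = -12, |u| = sqrt(40) = 6.3246, |v| = sqrt(52) = 7.2111
cos(theta) = u.v/(|u||v|) = -12/sqrt(2080) = -0.263117
theta = acos(-0.263117) = 105.26 degrees

105.26 degrees


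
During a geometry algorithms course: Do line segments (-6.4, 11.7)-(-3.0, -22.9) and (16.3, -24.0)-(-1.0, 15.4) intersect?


Cross products: d1=276.77, d2=741.39, d3=664.04, d4=199.42
d1*d2 < 0 and d3*d4 < 0? no

No, they don't intersect


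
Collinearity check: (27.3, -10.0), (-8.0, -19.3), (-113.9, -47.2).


Cross product: ((-8)-27.3)*((-47.2)-(-10)) - ((-19.3)-(-10))*((-113.9)-27.3)
= 0

Yes, collinear


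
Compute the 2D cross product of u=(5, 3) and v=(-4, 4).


u x v = u_x*v_y - u_y*v_x = 5*4 - 3*(-4)
= 20 - (-12) = 32

32


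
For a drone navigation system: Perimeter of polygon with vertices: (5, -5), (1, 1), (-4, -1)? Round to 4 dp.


Sides: (5, -5)->(1, 1): sqrt(52) = 7.211103, (1, 1)->(-4, -1): sqrt(29) = 5.385165, (-4, -1)->(5, -5): sqrt(97) = 9.848858
Sum = 22.445126
Perimeter = 22.4451

22.4451


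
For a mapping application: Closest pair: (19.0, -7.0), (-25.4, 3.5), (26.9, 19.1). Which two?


d(P0,P1) = 45.6247, d(P0,P2) = 27.2694, d(P1,P2) = 54.577
Closest: P0 and P2

Closest pair: (19.0, -7.0) and (26.9, 19.1), distance = 27.2694


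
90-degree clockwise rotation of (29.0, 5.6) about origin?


90° CW: (x,y) -> (y, -x)
(29,5.6) -> (5.6, -29)

(5.6, -29)


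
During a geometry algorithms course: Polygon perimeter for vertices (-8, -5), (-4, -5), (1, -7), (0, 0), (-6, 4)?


Sides: (-8, -5)->(-4, -5): sqrt(16) = 4, (-4, -5)->(1, -7): sqrt(29) = 5.385165, (1, -7)->(0, 0): sqrt(50) = 7.071068, (0, 0)->(-6, 4): sqrt(52) = 7.211103, (-6, 4)->(-8, -5): sqrt(85) = 9.219544
Sum = 32.88688
Perimeter = 32.8869

32.8869


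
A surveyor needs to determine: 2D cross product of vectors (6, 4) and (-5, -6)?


u x v = u_x*v_y - u_y*v_x = 6*(-6) - 4*(-5)
= (-36) - (-20) = -16

-16


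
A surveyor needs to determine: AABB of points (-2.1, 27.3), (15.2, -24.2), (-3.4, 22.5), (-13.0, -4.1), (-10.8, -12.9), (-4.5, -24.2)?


x range: [-13, 15.2]
y range: [-24.2, 27.3]
Bounding box: (-13,-24.2) to (15.2,27.3)

(-13,-24.2) to (15.2,27.3)


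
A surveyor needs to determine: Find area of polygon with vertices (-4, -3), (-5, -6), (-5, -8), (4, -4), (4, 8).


Shoelace sum: ((-4)*(-6) - (-5)*(-3)) + ((-5)*(-8) - (-5)*(-6)) + ((-5)*(-4) - 4*(-8)) + (4*8 - 4*(-4)) + (4*(-3) - (-4)*8)
= 139
Area = |139|/2 = 69.5

69.5


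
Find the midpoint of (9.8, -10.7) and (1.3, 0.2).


M = ((9.8+1.3)/2, ((-10.7)+0.2)/2)
= (5.55, -5.25)

(5.55, -5.25)


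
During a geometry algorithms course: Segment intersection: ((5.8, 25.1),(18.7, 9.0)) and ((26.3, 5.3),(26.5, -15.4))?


Cross products: d1=-420.39, d2=-156.58, d3=74.63, d4=-189.18
d1*d2 < 0 and d3*d4 < 0? no

No, they don't intersect


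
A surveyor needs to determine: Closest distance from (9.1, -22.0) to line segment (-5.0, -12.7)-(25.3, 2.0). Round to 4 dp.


Project P onto AB: t = 0.2561 (clamped to [0,1])
Closest point on segment: (2.7613, -8.9346)
Distance: 14.5218

14.5218


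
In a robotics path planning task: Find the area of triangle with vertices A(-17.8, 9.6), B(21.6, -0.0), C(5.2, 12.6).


Area = |x_A(y_B-y_C) + x_B(y_C-y_A) + x_C(y_A-y_B)|/2
= |224.28 + 64.8 + 49.92|/2
= 339/2 = 169.5

169.5


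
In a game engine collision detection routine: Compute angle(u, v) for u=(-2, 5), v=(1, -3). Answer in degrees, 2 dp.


u.v = -17, |u| = sqrt(29) = 5.3852, |v| = sqrt(10) = 3.1623
cos(theta) = u.v/(|u||v|) = -17/sqrt(290) = -0.998274
theta = acos(-0.998274) = 176.63 degrees

176.63 degrees


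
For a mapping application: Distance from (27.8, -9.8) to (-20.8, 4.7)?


dx=-48.6, dy=14.5
d^2 = (-48.6)^2 + 14.5^2 = 2572.21
d = sqrt(2572.21) = 50.717

50.717


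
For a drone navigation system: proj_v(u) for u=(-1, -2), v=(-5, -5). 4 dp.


u.v = 15, |v| = sqrt(50) = 7.0711
Scalar projection = u.v / |v| = 15 / sqrt(50) = 2.1213

2.1213


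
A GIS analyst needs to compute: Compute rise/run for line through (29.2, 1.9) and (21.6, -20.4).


slope = (y2-y1)/(x2-x1) = ((-20.4)-1.9)/(21.6-29.2) = (-22.3)/(-7.6) = 2.9342

2.9342


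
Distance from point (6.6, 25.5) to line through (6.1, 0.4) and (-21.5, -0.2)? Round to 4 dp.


|cross product| = 692.46
|line direction| = sqrt(762.12) = 27.6065
Distance = 692.46/sqrt(762.12) = 25.0832

25.0832


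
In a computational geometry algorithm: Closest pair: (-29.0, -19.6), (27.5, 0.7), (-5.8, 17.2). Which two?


d(P0,P1) = 60.0362, d(P0,P2) = 43.5026, d(P1,P2) = 37.1637
Closest: P1 and P2

Closest pair: (27.5, 0.7) and (-5.8, 17.2), distance = 37.1637


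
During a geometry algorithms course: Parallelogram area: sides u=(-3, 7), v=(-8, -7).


|u x v| = |(-3)*(-7) - 7*(-8)|
= |21 - (-56)| = 77

77


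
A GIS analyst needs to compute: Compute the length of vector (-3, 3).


|u| = sqrt((-3)^2 + 3^2) = sqrt(18) = 4.2426

4.2426


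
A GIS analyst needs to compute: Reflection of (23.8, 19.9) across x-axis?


Reflection over x-axis: (x,y) -> (x,-y)
(23.8, 19.9) -> (23.8, -19.9)

(23.8, -19.9)


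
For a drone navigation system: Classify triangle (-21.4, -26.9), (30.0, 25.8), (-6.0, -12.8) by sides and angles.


Side lengths squared: AB^2=5419.25, BC^2=2785.96, CA^2=435.97
Sorted: [435.97, 2785.96, 5419.25]
By sides: Scalene, By angles: Obtuse

Scalene, Obtuse


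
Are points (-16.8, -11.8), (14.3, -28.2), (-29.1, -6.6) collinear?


Cross product: (14.3-(-16.8))*((-6.6)-(-11.8)) - ((-28.2)-(-11.8))*((-29.1)-(-16.8))
= -40

No, not collinear


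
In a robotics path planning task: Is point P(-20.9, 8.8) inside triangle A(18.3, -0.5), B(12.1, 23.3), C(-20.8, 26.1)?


Cross products: AB x AP = 875.3, BC x BP = 569.45, CA x CP = -679.09
All same sign? no

No, outside


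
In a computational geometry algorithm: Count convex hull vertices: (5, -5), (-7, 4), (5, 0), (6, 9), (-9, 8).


Convex hull vertices (CCW): (-9, 8), (-7, 4), (5, -5), (6, 9)
Count = 4

4


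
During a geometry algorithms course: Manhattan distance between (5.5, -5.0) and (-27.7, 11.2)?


|5.5-(-27.7)| + |(-5)-11.2| = 33.2 + 16.2 = 49.4

49.4


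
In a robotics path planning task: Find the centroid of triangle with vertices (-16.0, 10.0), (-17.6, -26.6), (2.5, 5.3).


Centroid = ((x_A+x_B+x_C)/3, (y_A+y_B+y_C)/3)
= (((-16)+(-17.6)+2.5)/3, (10+(-26.6)+5.3)/3)
= (-10.3667, -3.7667)

(-10.3667, -3.7667)


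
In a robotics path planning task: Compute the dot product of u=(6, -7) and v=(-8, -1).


u . v = u_x*v_x + u_y*v_y = 6*(-8) + (-7)*(-1)
= (-48) + 7 = -41

-41


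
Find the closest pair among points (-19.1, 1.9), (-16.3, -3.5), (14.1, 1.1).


d(P0,P1) = 6.0828, d(P0,P2) = 33.2096, d(P1,P2) = 30.7461
Closest: P0 and P1

Closest pair: (-19.1, 1.9) and (-16.3, -3.5), distance = 6.0828


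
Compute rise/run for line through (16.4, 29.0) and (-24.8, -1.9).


slope = (y2-y1)/(x2-x1) = ((-1.9)-29)/((-24.8)-16.4) = (-30.9)/(-41.2) = 0.75

0.75


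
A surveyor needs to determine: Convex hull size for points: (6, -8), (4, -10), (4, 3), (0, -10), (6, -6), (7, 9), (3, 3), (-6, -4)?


Convex hull vertices (CCW): (-6, -4), (0, -10), (4, -10), (6, -8), (7, 9)
Count = 5

5


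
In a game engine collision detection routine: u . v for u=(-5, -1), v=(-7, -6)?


u . v = u_x*v_x + u_y*v_y = (-5)*(-7) + (-1)*(-6)
= 35 + 6 = 41

41


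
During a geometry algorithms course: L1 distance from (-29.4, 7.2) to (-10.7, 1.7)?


|(-29.4)-(-10.7)| + |7.2-1.7| = 18.7 + 5.5 = 24.2

24.2


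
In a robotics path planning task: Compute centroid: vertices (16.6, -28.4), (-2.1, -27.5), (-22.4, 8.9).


Centroid = ((x_A+x_B+x_C)/3, (y_A+y_B+y_C)/3)
= ((16.6+(-2.1)+(-22.4))/3, ((-28.4)+(-27.5)+8.9)/3)
= (-2.6333, -15.6667)

(-2.6333, -15.6667)


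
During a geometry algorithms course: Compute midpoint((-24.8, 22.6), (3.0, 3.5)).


M = (((-24.8)+3)/2, (22.6+3.5)/2)
= (-10.9, 13.05)

(-10.9, 13.05)


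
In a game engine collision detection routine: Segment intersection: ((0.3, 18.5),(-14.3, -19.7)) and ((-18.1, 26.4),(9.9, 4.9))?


Cross products: d1=174.4, d2=-1209.1, d3=-818.22, d4=565.28
d1*d2 < 0 and d3*d4 < 0? yes

Yes, they intersect


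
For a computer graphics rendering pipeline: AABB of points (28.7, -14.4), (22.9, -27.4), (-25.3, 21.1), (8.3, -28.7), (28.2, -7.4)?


x range: [-25.3, 28.7]
y range: [-28.7, 21.1]
Bounding box: (-25.3,-28.7) to (28.7,21.1)

(-25.3,-28.7) to (28.7,21.1)


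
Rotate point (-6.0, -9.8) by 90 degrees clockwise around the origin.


90° CW: (x,y) -> (y, -x)
(-6,-9.8) -> (-9.8, 6)

(-9.8, 6)


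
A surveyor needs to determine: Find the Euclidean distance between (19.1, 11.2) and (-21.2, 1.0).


dx=-40.3, dy=-10.2
d^2 = (-40.3)^2 + (-10.2)^2 = 1728.13
d = sqrt(1728.13) = 41.5708

41.5708


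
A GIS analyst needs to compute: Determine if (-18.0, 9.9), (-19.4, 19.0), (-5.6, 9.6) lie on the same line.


Cross product: ((-19.4)-(-18))*(9.6-9.9) - (19-9.9)*((-5.6)-(-18))
= -112.42

No, not collinear


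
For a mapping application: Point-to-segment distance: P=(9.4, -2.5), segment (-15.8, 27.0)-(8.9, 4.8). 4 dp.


Project P onto AB: t = 1 (clamped to [0,1])
Closest point on segment: (8.9, 4.8)
Distance: 7.3171

7.3171


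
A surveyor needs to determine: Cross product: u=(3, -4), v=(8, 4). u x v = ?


u x v = u_x*v_y - u_y*v_x = 3*4 - (-4)*8
= 12 - (-32) = 44

44


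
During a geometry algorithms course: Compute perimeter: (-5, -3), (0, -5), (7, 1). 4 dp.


Sides: (-5, -3)->(0, -5): sqrt(29) = 5.385165, (0, -5)->(7, 1): sqrt(85) = 9.219544, (7, 1)->(-5, -3): sqrt(160) = 12.649111
Sum = 27.25382
Perimeter = 27.2538

27.2538


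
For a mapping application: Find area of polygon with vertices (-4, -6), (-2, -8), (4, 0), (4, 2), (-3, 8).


Shoelace sum: ((-4)*(-8) - (-2)*(-6)) + ((-2)*0 - 4*(-8)) + (4*2 - 4*0) + (4*8 - (-3)*2) + ((-3)*(-6) - (-4)*8)
= 148
Area = |148|/2 = 74

74


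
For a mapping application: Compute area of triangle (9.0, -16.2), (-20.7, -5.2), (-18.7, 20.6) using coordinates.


Area = |x_A(y_B-y_C) + x_B(y_C-y_A) + x_C(y_A-y_B)|/2
= |(-232.2) + (-761.76) + 205.7|/2
= 788.26/2 = 394.13

394.13


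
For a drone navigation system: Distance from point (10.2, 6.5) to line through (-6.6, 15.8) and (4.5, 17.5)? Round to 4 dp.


|cross product| = 131.79
|line direction| = sqrt(126.1) = 11.2294
Distance = 131.79/sqrt(126.1) = 11.7361

11.7361


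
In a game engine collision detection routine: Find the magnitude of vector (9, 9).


|u| = sqrt(9^2 + 9^2) = sqrt(162) = 12.7279

12.7279


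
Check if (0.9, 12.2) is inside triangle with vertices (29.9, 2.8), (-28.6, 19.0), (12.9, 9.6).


Cross products: AB x AP = -80.1, BC x BP = -4.9, CA x CP = -37.4
All same sign? yes

Yes, inside


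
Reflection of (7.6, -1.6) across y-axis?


Reflection over y-axis: (x,y) -> (-x,y)
(7.6, -1.6) -> (-7.6, -1.6)

(-7.6, -1.6)


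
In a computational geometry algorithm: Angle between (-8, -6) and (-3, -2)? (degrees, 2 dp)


u.v = 36, |u| = sqrt(100) = 10, |v| = sqrt(13) = 3.6056
cos(theta) = u.v/(|u||v|) = 36/sqrt(1300) = 0.99846
theta = acos(0.99846) = 3.18 degrees

3.18 degrees


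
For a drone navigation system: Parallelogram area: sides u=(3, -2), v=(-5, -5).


|u x v| = |3*(-5) - (-2)*(-5)|
= |(-15) - 10| = 25

25


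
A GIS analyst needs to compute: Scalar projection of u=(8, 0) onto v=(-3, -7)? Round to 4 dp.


u.v = -24, |v| = sqrt(58) = 7.6158
Scalar projection = u.v / |v| = -24 / sqrt(58) = -3.1514

-3.1514


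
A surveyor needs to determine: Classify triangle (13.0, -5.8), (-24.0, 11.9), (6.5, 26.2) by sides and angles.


Side lengths squared: AB^2=1682.29, BC^2=1134.74, CA^2=1066.25
Sorted: [1066.25, 1134.74, 1682.29]
By sides: Scalene, By angles: Acute

Scalene, Acute


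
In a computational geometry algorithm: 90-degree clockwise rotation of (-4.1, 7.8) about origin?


90° CW: (x,y) -> (y, -x)
(-4.1,7.8) -> (7.8, 4.1)

(7.8, 4.1)


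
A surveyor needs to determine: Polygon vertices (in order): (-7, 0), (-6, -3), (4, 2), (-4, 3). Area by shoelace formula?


Shoelace sum: ((-7)*(-3) - (-6)*0) + ((-6)*2 - 4*(-3)) + (4*3 - (-4)*2) + ((-4)*0 - (-7)*3)
= 62
Area = |62|/2 = 31

31


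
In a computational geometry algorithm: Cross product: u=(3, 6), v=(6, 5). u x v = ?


u x v = u_x*v_y - u_y*v_x = 3*5 - 6*6
= 15 - 36 = -21

-21


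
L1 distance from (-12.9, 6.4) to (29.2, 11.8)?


|(-12.9)-29.2| + |6.4-11.8| = 42.1 + 5.4 = 47.5

47.5


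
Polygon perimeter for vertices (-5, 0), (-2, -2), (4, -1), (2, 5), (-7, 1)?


Sides: (-5, 0)->(-2, -2): sqrt(13) = 3.605551, (-2, -2)->(4, -1): sqrt(37) = 6.082763, (4, -1)->(2, 5): sqrt(40) = 6.324555, (2, 5)->(-7, 1): sqrt(97) = 9.848858, (-7, 1)->(-5, 0): sqrt(5) = 2.236068
Sum = 28.097795
Perimeter = 28.0978

28.0978


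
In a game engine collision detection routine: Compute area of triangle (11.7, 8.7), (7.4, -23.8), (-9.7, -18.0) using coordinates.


Area = |x_A(y_B-y_C) + x_B(y_C-y_A) + x_C(y_A-y_B)|/2
= |(-67.86) + (-197.58) + (-315.25)|/2
= 580.69/2 = 290.345

290.345


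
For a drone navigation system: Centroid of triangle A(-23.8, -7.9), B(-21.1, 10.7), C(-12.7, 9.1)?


Centroid = ((x_A+x_B+x_C)/3, (y_A+y_B+y_C)/3)
= (((-23.8)+(-21.1)+(-12.7))/3, ((-7.9)+10.7+9.1)/3)
= (-19.2, 3.9667)

(-19.2, 3.9667)


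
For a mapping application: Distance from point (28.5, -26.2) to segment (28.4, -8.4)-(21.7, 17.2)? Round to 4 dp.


Project P onto AB: t = 0 (clamped to [0,1])
Closest point on segment: (28.4, -8.4)
Distance: 17.8003

17.8003


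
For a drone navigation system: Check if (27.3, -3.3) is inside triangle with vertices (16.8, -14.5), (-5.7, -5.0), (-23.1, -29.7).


Cross products: AB x AP = -351.75, BC x BP = 785.52, CA x CP = 287.28
All same sign? no

No, outside


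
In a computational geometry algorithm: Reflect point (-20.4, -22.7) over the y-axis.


Reflection over y-axis: (x,y) -> (-x,y)
(-20.4, -22.7) -> (20.4, -22.7)

(20.4, -22.7)


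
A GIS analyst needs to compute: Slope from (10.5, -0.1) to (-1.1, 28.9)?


slope = (y2-y1)/(x2-x1) = (28.9-(-0.1))/((-1.1)-10.5) = 29/(-11.6) = -2.5

-2.5


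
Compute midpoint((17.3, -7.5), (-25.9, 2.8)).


M = ((17.3+(-25.9))/2, ((-7.5)+2.8)/2)
= (-4.3, -2.35)

(-4.3, -2.35)


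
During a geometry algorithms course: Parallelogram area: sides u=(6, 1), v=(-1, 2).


|u x v| = |6*2 - 1*(-1)|
= |12 - (-1)| = 13

13


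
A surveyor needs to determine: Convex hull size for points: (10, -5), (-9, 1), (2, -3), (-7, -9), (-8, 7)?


Convex hull vertices (CCW): (-9, 1), (-7, -9), (10, -5), (-8, 7)
Count = 4

4


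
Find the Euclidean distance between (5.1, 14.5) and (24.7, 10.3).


dx=19.6, dy=-4.2
d^2 = 19.6^2 + (-4.2)^2 = 401.8
d = sqrt(401.8) = 20.0449

20.0449


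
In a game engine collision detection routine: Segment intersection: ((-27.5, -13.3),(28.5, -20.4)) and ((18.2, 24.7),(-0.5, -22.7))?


Cross products: d1=-1455.58, d2=1331.59, d3=2452.47, d4=-334.7
d1*d2 < 0 and d3*d4 < 0? yes

Yes, they intersect


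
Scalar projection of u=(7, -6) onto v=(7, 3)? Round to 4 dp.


u.v = 31, |v| = sqrt(58) = 7.6158
Scalar projection = u.v / |v| = 31 / sqrt(58) = 4.0705

4.0705


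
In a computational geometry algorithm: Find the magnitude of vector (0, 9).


|u| = sqrt(0^2 + 9^2) = sqrt(81) = 9

9


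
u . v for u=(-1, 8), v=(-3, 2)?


u . v = u_x*v_x + u_y*v_y = (-1)*(-3) + 8*2
= 3 + 16 = 19

19


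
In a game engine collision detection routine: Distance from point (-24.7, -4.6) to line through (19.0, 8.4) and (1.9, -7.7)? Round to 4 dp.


|cross product| = 481.27
|line direction| = sqrt(551.62) = 23.4866
Distance = 481.27/sqrt(551.62) = 20.4913

20.4913


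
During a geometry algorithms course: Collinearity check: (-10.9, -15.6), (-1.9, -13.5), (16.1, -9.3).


Cross product: ((-1.9)-(-10.9))*((-9.3)-(-15.6)) - ((-13.5)-(-15.6))*(16.1-(-10.9))
= 0

Yes, collinear


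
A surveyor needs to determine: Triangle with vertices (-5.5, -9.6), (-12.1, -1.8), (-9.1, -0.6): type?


Side lengths squared: AB^2=104.4, BC^2=10.44, CA^2=93.96
Sorted: [10.44, 93.96, 104.4]
By sides: Scalene, By angles: Right

Scalene, Right


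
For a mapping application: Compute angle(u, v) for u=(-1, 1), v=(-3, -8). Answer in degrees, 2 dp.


u.v = -5, |u| = sqrt(2) = 1.4142, |v| = sqrt(73) = 8.544
cos(theta) = u.v/(|u||v|) = -5/sqrt(146) = -0.413803
theta = acos(-0.413803) = 114.44 degrees

114.44 degrees


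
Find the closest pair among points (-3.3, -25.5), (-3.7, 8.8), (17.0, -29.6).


d(P0,P1) = 34.3023, d(P0,P2) = 20.7099, d(P1,P2) = 43.624
Closest: P0 and P2

Closest pair: (-3.3, -25.5) and (17.0, -29.6), distance = 20.7099


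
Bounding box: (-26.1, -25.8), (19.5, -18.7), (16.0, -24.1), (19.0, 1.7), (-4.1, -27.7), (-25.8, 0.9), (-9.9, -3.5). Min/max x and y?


x range: [-26.1, 19.5]
y range: [-27.7, 1.7]
Bounding box: (-26.1,-27.7) to (19.5,1.7)

(-26.1,-27.7) to (19.5,1.7)


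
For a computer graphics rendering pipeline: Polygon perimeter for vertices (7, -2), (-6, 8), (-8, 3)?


Sides: (7, -2)->(-6, 8): sqrt(269) = 16.401219, (-6, 8)->(-8, 3): sqrt(29) = 5.385165, (-8, 3)->(7, -2): sqrt(250) = 15.811388
Sum = 37.597772
Perimeter = 37.5978

37.5978


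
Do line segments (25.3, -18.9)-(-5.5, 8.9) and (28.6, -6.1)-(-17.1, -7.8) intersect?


Cross products: d1=579.35, d2=-743.47, d3=-485.98, d4=836.84
d1*d2 < 0 and d3*d4 < 0? yes

Yes, they intersect


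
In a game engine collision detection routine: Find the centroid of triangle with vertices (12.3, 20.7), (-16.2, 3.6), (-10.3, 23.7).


Centroid = ((x_A+x_B+x_C)/3, (y_A+y_B+y_C)/3)
= ((12.3+(-16.2)+(-10.3))/3, (20.7+3.6+23.7)/3)
= (-4.7333, 16)

(-4.7333, 16)


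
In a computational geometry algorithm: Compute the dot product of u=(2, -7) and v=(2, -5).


u . v = u_x*v_x + u_y*v_y = 2*2 + (-7)*(-5)
= 4 + 35 = 39

39


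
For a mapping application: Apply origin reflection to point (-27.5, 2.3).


Reflection over origin: (x,y) -> (-x,-y)
(-27.5, 2.3) -> (27.5, -2.3)

(27.5, -2.3)


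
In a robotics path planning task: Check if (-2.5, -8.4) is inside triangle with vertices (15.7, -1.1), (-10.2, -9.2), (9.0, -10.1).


Cross products: AB x AP = 41.65, BC x BP = 22.29, CA x CP = 114.89
All same sign? yes

Yes, inside


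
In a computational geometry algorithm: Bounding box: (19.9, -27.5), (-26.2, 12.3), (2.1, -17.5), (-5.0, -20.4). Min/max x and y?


x range: [-26.2, 19.9]
y range: [-27.5, 12.3]
Bounding box: (-26.2,-27.5) to (19.9,12.3)

(-26.2,-27.5) to (19.9,12.3)


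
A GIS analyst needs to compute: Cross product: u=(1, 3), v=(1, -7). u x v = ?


u x v = u_x*v_y - u_y*v_x = 1*(-7) - 3*1
= (-7) - 3 = -10

-10


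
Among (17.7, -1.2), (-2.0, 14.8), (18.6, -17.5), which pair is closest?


d(P0,P1) = 25.3789, d(P0,P2) = 16.3248, d(P1,P2) = 38.3099
Closest: P0 and P2

Closest pair: (17.7, -1.2) and (18.6, -17.5), distance = 16.3248


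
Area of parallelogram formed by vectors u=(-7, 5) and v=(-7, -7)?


|u x v| = |(-7)*(-7) - 5*(-7)|
= |49 - (-35)| = 84

84


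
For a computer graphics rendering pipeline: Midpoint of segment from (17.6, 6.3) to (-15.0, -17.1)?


M = ((17.6+(-15))/2, (6.3+(-17.1))/2)
= (1.3, -5.4)

(1.3, -5.4)


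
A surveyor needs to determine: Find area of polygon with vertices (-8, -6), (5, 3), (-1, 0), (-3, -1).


Shoelace sum: ((-8)*3 - 5*(-6)) + (5*0 - (-1)*3) + ((-1)*(-1) - (-3)*0) + ((-3)*(-6) - (-8)*(-1))
= 20
Area = |20|/2 = 10

10


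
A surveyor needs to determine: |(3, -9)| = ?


|u| = sqrt(3^2 + (-9)^2) = sqrt(90) = 9.4868

9.4868


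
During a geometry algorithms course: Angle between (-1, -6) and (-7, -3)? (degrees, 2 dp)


u.v = 25, |u| = sqrt(37) = 6.0828, |v| = sqrt(58) = 7.6158
cos(theta) = u.v/(|u||v|) = 25/sqrt(2146) = 0.539666
theta = acos(0.539666) = 57.34 degrees

57.34 degrees


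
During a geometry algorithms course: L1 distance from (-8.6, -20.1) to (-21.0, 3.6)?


|(-8.6)-(-21)| + |(-20.1)-3.6| = 12.4 + 23.7 = 36.1

36.1


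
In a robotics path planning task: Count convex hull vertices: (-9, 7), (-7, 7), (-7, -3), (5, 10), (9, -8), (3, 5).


Convex hull vertices (CCW): (-9, 7), (-7, -3), (9, -8), (5, 10)
Count = 4

4


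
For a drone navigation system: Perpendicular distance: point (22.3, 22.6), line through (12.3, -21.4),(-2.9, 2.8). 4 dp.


|cross product| = 910.8
|line direction| = sqrt(816.68) = 28.5776
Distance = 910.8/sqrt(816.68) = 31.8711

31.8711


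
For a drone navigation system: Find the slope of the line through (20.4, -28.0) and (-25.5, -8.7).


slope = (y2-y1)/(x2-x1) = ((-8.7)-(-28))/((-25.5)-20.4) = 19.3/(-45.9) = -0.4205

-0.4205


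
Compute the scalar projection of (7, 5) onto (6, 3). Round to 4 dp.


u.v = 57, |v| = sqrt(45) = 6.7082
Scalar projection = u.v / |v| = 57 / sqrt(45) = 8.4971

8.4971


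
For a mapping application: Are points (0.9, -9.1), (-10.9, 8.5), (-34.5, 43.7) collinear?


Cross product: ((-10.9)-0.9)*(43.7-(-9.1)) - (8.5-(-9.1))*((-34.5)-0.9)
= 0

Yes, collinear


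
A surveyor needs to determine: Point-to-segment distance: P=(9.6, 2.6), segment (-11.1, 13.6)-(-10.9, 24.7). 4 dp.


Project P onto AB: t = 0 (clamped to [0,1])
Closest point on segment: (-11.1, 13.6)
Distance: 23.4412

23.4412


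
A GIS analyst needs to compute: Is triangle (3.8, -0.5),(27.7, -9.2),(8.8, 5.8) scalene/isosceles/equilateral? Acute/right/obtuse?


Side lengths squared: AB^2=646.9, BC^2=582.21, CA^2=64.69
Sorted: [64.69, 582.21, 646.9]
By sides: Scalene, By angles: Right

Scalene, Right


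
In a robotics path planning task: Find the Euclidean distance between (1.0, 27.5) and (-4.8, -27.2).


dx=-5.8, dy=-54.7
d^2 = (-5.8)^2 + (-54.7)^2 = 3025.73
d = sqrt(3025.73) = 55.0066

55.0066


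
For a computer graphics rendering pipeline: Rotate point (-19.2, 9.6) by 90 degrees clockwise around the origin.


90° CW: (x,y) -> (y, -x)
(-19.2,9.6) -> (9.6, 19.2)

(9.6, 19.2)


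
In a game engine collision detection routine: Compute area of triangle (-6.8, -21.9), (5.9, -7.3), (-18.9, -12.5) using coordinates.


Area = |x_A(y_B-y_C) + x_B(y_C-y_A) + x_C(y_A-y_B)|/2
= |(-35.36) + 55.46 + 275.94|/2
= 296.04/2 = 148.02

148.02


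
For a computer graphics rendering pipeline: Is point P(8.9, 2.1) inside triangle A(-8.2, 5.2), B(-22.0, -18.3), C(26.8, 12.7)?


Cross products: AB x AP = 444.63, BC x BP = 37.62, CA x CP = 236.75
All same sign? yes

Yes, inside


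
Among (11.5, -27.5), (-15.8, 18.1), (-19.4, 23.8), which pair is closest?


d(P0,P1) = 53.1474, d(P0,P2) = 59.8874, d(P1,P2) = 6.7417
Closest: P1 and P2

Closest pair: (-15.8, 18.1) and (-19.4, 23.8), distance = 6.7417


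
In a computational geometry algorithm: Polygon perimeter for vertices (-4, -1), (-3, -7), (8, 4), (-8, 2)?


Sides: (-4, -1)->(-3, -7): sqrt(37) = 6.082763, (-3, -7)->(8, 4): sqrt(242) = 15.556349, (8, 4)->(-8, 2): sqrt(260) = 16.124515, (-8, 2)->(-4, -1): sqrt(25) = 5
Sum = 42.763627
Perimeter = 42.7636

42.7636


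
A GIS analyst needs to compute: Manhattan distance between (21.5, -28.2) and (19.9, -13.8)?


|21.5-19.9| + |(-28.2)-(-13.8)| = 1.6 + 14.4 = 16

16


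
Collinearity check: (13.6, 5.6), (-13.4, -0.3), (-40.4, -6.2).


Cross product: ((-13.4)-13.6)*((-6.2)-5.6) - ((-0.3)-5.6)*((-40.4)-13.6)
= 0

Yes, collinear


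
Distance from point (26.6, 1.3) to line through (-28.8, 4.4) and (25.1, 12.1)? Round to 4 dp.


|cross product| = 593.67
|line direction| = sqrt(2964.5) = 54.4472
Distance = 593.67/sqrt(2964.5) = 10.9036

10.9036


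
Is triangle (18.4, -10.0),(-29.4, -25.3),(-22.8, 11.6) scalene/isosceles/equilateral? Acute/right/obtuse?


Side lengths squared: AB^2=2518.93, BC^2=1405.17, CA^2=2164
Sorted: [1405.17, 2164, 2518.93]
By sides: Scalene, By angles: Acute

Scalene, Acute


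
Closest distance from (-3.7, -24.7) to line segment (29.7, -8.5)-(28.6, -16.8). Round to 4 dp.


Project P onto AB: t = 1 (clamped to [0,1])
Closest point on segment: (28.6, -16.8)
Distance: 33.2521

33.2521


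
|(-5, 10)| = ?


|u| = sqrt((-5)^2 + 10^2) = sqrt(125) = 11.1803

11.1803


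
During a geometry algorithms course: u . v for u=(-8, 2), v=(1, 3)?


u . v = u_x*v_x + u_y*v_y = (-8)*1 + 2*3
= (-8) + 6 = -2

-2


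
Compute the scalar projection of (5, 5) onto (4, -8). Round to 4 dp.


u.v = -20, |v| = sqrt(80) = 8.9443
Scalar projection = u.v / |v| = -20 / sqrt(80) = -2.2361

-2.2361


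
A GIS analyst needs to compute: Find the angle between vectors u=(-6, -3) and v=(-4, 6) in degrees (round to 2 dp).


u.v = 6, |u| = sqrt(45) = 6.7082, |v| = sqrt(52) = 7.2111
cos(theta) = u.v/(|u||v|) = 6/sqrt(2340) = 0.124035
theta = acos(0.124035) = 82.87 degrees

82.87 degrees


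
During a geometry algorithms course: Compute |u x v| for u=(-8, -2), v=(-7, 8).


|u x v| = |(-8)*8 - (-2)*(-7)|
= |(-64) - 14| = 78

78


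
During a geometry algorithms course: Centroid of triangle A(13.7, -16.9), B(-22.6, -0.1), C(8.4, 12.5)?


Centroid = ((x_A+x_B+x_C)/3, (y_A+y_B+y_C)/3)
= ((13.7+(-22.6)+8.4)/3, ((-16.9)+(-0.1)+12.5)/3)
= (-0.1667, -1.5)

(-0.1667, -1.5)


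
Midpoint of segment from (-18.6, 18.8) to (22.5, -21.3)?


M = (((-18.6)+22.5)/2, (18.8+(-21.3))/2)
= (1.95, -1.25)

(1.95, -1.25)


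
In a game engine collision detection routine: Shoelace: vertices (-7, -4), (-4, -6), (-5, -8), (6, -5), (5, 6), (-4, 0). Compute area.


Shoelace sum: ((-7)*(-6) - (-4)*(-4)) + ((-4)*(-8) - (-5)*(-6)) + ((-5)*(-5) - 6*(-8)) + (6*6 - 5*(-5)) + (5*0 - (-4)*6) + ((-4)*(-4) - (-7)*0)
= 202
Area = |202|/2 = 101

101


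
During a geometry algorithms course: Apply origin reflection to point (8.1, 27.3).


Reflection over origin: (x,y) -> (-x,-y)
(8.1, 27.3) -> (-8.1, -27.3)

(-8.1, -27.3)


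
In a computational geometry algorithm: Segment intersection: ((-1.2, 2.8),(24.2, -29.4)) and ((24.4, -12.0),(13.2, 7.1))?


Cross products: d1=323.2, d2=198.7, d3=448.4, d4=572.9
d1*d2 < 0 and d3*d4 < 0? no

No, they don't intersect


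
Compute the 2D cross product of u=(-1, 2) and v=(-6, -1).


u x v = u_x*v_y - u_y*v_x = (-1)*(-1) - 2*(-6)
= 1 - (-12) = 13

13


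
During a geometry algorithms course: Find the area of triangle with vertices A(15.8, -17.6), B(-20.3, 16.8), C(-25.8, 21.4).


Area = |x_A(y_B-y_C) + x_B(y_C-y_A) + x_C(y_A-y_B)|/2
= |(-72.68) + (-791.7) + 887.52|/2
= 23.14/2 = 11.57

11.57


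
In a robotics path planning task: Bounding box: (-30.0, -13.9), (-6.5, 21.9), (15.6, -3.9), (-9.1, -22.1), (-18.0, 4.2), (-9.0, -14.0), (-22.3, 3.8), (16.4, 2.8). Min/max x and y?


x range: [-30, 16.4]
y range: [-22.1, 21.9]
Bounding box: (-30,-22.1) to (16.4,21.9)

(-30,-22.1) to (16.4,21.9)


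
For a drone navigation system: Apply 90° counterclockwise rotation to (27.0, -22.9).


90° CCW: (x,y) -> (-y, x)
(27,-22.9) -> (22.9, 27)

(22.9, 27)


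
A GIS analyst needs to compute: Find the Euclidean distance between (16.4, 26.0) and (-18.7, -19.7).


dx=-35.1, dy=-45.7
d^2 = (-35.1)^2 + (-45.7)^2 = 3320.5
d = sqrt(3320.5) = 57.6238

57.6238


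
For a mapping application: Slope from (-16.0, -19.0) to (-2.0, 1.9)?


slope = (y2-y1)/(x2-x1) = (1.9-(-19))/((-2)-(-16)) = 20.9/14 = 1.4929

1.4929


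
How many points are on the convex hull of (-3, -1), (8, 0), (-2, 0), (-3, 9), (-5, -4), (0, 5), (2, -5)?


Convex hull vertices (CCW): (-5, -4), (2, -5), (8, 0), (-3, 9)
Count = 4

4


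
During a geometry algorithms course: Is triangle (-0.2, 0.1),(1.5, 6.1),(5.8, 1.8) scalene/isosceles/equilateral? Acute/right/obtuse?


Side lengths squared: AB^2=38.89, BC^2=36.98, CA^2=38.89
Sorted: [36.98, 38.89, 38.89]
By sides: Isosceles, By angles: Acute

Isosceles, Acute


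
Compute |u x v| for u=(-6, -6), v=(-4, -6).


|u x v| = |(-6)*(-6) - (-6)*(-4)|
= |36 - 24| = 12

12


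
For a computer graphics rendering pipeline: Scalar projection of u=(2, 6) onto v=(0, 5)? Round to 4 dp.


u.v = 30, |v| = sqrt(25) = 5
Scalar projection = u.v / |v| = 30 / sqrt(25) = 6

6


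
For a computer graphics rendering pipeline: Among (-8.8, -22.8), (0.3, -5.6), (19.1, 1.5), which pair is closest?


d(P0,P1) = 19.4589, d(P0,P2) = 36.9986, d(P1,P2) = 20.096
Closest: P0 and P1

Closest pair: (-8.8, -22.8) and (0.3, -5.6), distance = 19.4589


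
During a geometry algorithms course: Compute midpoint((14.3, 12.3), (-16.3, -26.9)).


M = ((14.3+(-16.3))/2, (12.3+(-26.9))/2)
= (-1, -7.3)

(-1, -7.3)


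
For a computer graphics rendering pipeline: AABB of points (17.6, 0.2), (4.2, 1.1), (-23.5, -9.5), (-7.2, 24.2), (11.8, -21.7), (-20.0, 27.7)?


x range: [-23.5, 17.6]
y range: [-21.7, 27.7]
Bounding box: (-23.5,-21.7) to (17.6,27.7)

(-23.5,-21.7) to (17.6,27.7)


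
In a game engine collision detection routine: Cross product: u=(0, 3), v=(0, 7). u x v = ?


u x v = u_x*v_y - u_y*v_x = 0*7 - 3*0
= 0 - 0 = 0

0


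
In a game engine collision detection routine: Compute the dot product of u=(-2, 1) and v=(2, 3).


u . v = u_x*v_x + u_y*v_y = (-2)*2 + 1*3
= (-4) + 3 = -1

-1


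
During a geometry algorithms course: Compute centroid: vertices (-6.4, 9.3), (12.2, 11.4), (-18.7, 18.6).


Centroid = ((x_A+x_B+x_C)/3, (y_A+y_B+y_C)/3)
= (((-6.4)+12.2+(-18.7))/3, (9.3+11.4+18.6)/3)
= (-4.3, 13.1)

(-4.3, 13.1)


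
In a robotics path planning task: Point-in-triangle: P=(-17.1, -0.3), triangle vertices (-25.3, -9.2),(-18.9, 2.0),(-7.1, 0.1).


Cross products: AB x AP = -34.88, BC x BP = -23.72, CA x CP = -85.72
All same sign? yes

Yes, inside


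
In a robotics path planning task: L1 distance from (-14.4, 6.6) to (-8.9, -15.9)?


|(-14.4)-(-8.9)| + |6.6-(-15.9)| = 5.5 + 22.5 = 28

28


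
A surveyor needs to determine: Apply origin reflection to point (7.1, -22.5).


Reflection over origin: (x,y) -> (-x,-y)
(7.1, -22.5) -> (-7.1, 22.5)

(-7.1, 22.5)


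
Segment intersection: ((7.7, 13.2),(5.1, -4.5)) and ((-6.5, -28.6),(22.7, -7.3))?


Cross products: d1=918.1, d2=456.64, d3=-142.66, d4=318.8
d1*d2 < 0 and d3*d4 < 0? no

No, they don't intersect


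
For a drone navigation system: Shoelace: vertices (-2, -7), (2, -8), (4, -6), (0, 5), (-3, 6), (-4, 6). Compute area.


Shoelace sum: ((-2)*(-8) - 2*(-7)) + (2*(-6) - 4*(-8)) + (4*5 - 0*(-6)) + (0*6 - (-3)*5) + ((-3)*6 - (-4)*6) + ((-4)*(-7) - (-2)*6)
= 131
Area = |131|/2 = 65.5

65.5


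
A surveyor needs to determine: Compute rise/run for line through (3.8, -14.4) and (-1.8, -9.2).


slope = (y2-y1)/(x2-x1) = ((-9.2)-(-14.4))/((-1.8)-3.8) = 5.2/(-5.6) = -0.9286

-0.9286


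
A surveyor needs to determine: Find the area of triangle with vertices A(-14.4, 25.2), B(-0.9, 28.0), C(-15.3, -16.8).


Area = |x_A(y_B-y_C) + x_B(y_C-y_A) + x_C(y_A-y_B)|/2
= |(-645.12) + 37.8 + 42.84|/2
= 564.48/2 = 282.24

282.24


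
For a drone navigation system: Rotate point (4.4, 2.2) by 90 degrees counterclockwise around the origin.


90° CCW: (x,y) -> (-y, x)
(4.4,2.2) -> (-2.2, 4.4)

(-2.2, 4.4)


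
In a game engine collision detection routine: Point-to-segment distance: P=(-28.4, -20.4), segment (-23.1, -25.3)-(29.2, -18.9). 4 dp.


Project P onto AB: t = 0 (clamped to [0,1])
Closest point on segment: (-23.1, -25.3)
Distance: 7.218

7.218


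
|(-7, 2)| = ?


|u| = sqrt((-7)^2 + 2^2) = sqrt(53) = 7.2801

7.2801


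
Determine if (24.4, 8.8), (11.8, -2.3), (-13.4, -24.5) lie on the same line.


Cross product: (11.8-24.4)*((-24.5)-8.8) - ((-2.3)-8.8)*((-13.4)-24.4)
= 0

Yes, collinear
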